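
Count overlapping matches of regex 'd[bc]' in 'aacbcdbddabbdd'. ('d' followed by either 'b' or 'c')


Pattern: d[bc] means 'd' followed by either 'b' or 'c'.
Scanning 'aacbcdbddabbdd' position-by-position:
  Pos 0: window 'aa' -> no
  Pos 1: window 'ac' -> no
  Pos 2: window 'cb' -> no
  Pos 3: window 'bc' -> no
  Pos 4: window 'cd' -> no
  Pos 5: window 'db' -> MATCH
  Pos 6: window 'bd' -> no
  Pos 7: window 'dd' -> no
  Pos 8: window 'da' -> no
  Pos 9: window 'ab' -> no
  Pos 10: window 'bb' -> no
  Pos 11: window 'bd' -> no
  Pos 12: window 'dd' -> no
  Pos 13: window 'd' -> no
Total matches: 1

1


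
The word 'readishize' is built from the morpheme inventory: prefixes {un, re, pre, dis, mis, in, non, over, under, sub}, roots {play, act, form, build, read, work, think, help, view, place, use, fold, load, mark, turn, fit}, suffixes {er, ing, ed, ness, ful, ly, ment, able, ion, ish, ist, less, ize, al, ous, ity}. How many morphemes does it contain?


Segmenting 'readishize' against the inventory:
  'read' -> root (morpheme 1)
  'ish' -> suffix (morpheme 2)
  'ize' -> suffix (morpheme 3)
Total morphemes: 3

3


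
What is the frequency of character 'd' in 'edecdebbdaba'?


Scanning 'edecdebbdaba' for 'd':
  Position 1: 'd' -> MATCH (count: 1)
  Position 4: 'd' -> MATCH (count: 2)
  Position 8: 'd' -> MATCH (count: 3)
Total occurrences of 'd': 3

3


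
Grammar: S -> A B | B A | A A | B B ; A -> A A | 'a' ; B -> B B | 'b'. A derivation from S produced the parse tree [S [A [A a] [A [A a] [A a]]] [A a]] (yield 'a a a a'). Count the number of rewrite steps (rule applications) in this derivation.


Every bracketed nonterminal node [X ...] in the tree is produced by exactly one rule application.
Reading the tree off as a leftmost derivation:
  Step 1: S  =>  A A   (applied S -> A A)
  Step 2: A A  =>  A A A   (applied A -> A A)
  Step 3: A A A  =>  a A A   (applied A -> a)
  Step 4: a A A  =>  a A A A   (applied A -> A A)
  Step 5: a A A A  =>  a a A A   (applied A -> a)
  Step 6: a a A A  =>  a a a A   (applied A -> a)
  Step 7: a a a A  =>  a a a a   (applied A -> a)
Final yield: a a a a
Total rewrite steps: 7

7


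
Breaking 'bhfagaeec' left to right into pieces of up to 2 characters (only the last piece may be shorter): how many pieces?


'bhfagaeec' has 9 characters.
Chunking with max size 2:
  Chunk 1: 'bh' (positions 0-1)
  Chunk 2: 'fa' (positions 2-3)
  Chunk 3: 'ga' (positions 4-5)
  Chunk 4: 'ee' (positions 6-7)
  Chunk 5: 'c' (positions 8-8)
Total chunks: ceil(9 / 2) = 5

5


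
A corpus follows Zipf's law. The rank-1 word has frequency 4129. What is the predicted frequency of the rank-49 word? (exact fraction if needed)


Zipf's law: freq(rank) = f1 / rank
f1 = 4129, rank = 49
freq = 4129 / 49
GCD(4129, 49) = 1
Simplified: 4129/49

4129/49


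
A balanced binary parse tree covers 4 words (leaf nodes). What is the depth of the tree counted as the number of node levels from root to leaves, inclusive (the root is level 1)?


In a balanced binary tree with n leaves the deepest leaf is ceil(log2(n)) edges below the root,
so counting node levels inclusive of root and leaves gives ceil(log2(n)) + 1 levels.
log2(4) = 2.0000
ceil(2.0000) = 2
levels = 2 + 1 = 3

3


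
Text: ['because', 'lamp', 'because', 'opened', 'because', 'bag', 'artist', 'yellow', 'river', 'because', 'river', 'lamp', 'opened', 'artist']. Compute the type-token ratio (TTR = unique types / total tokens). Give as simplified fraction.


Tokens: 14
Unique types: ('artist', 'bag', 'because', 'lamp', 'opened', 'river', 'yellow') = 7
TTR = 7/14
Simplify: divide both by 7 -> 1/2
TTR = 1/2

1/2


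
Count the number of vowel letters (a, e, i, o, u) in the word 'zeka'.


Scanning each character of 'zeka':
  Position 1: 'z' -> consonant (running count: 0)
  Position 2: 'e' -> vowel (running count: 1)
  Position 3: 'k' -> consonant (running count: 1)
  Position 4: 'a' -> vowel (running count: 2)
Total vowels: 2

2


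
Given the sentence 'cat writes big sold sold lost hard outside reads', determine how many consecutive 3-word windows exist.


Word trigrams from [9] words:
  Trigram 1: (cat writes big)
  Trigram 2: (writes big sold)
  Trigram 3: (big sold sold)
  Trigram 4: (sold sold lost)
  Trigram 5: (sold lost hard)
  Trigram 6: (lost hard outside)
  Trigram 7: (hard outside reads)
Total word trigrams: 9 - 2 = 7

7


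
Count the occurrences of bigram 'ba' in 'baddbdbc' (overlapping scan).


Scanning 'baddbdbc' for bigram 'ba':
  Position 0: 'ba' -> MATCH
  Position 1: 'ad' -> no
  Position 2: 'dd' -> no
  Position 3: 'db' -> no
  Position 4: 'bd' -> no
  Position 5: 'db' -> no
  Position 6: 'bc' -> no
Total matches: 1

1


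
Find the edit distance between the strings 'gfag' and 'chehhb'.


Building DP table for s1='gfag' (len 4) and s2='chehhb' (len 6):
       c  h  e  h  h  b
    0  1  2  3  4  5  6
  g 1  1  2  3  4  5  6
  f 2  2  2  3  4  5  6
  a 3  3  3  3  4  5  6
  g 4  4  4  4  4  5  6
Edit distance = dp[4][6] = 6

6


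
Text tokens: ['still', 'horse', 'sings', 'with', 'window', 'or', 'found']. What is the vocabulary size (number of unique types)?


Listing all tokens and tracking unique types:
  Token 1: 'still' -> NEW (unique so far: 1)
  Token 2: 'horse' -> NEW (unique so far: 2)
  Token 3: 'sings' -> NEW (unique so far: 3)
  Token 4: 'with' -> NEW (unique so far: 4)
  Token 5: 'window' -> NEW (unique so far: 5)
  Token 6: 'or' -> NEW (unique so far: 6)
  Token 7: 'found' -> NEW (unique so far: 7)
Unique types: ('found', 'horse', 'or', 'sings', 'still', 'window', 'with')
Vocabulary size: 7

7


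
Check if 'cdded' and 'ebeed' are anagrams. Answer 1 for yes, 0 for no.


Sort characters of 'cdded': 'cddde'
Sort characters of 'ebeed': 'bdeee'
Sorted forms differ -> they are NOT anagrams
Result: 0

0


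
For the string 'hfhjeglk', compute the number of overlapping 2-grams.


String 'hfhjeglk' has length L = 8.
Number of overlapping n-grams = L - n + 1
Substituting: 8 - 2 + 1 = 7

7


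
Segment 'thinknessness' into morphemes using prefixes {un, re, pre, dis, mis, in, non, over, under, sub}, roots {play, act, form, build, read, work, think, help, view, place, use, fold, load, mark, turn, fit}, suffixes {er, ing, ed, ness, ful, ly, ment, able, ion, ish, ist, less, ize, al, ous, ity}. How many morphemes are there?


Segmenting 'thinknessness' against the inventory:
  'think' -> root (morpheme 1)
  'ness' -> suffix (morpheme 2)
  'ness' -> suffix (morpheme 3)
Total morphemes: 3

3


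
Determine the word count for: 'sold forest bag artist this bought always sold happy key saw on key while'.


Counting words by splitting on spaces:
  Word 1: 'sold'
  Word 2: 'forest'
  Word 3: 'bag'
  Word 4: 'artist'
  Word 5: 'this'
  Word 6: 'bought'
  Word 7: 'always'
  Word 8: 'sold'
  Word 9: 'happy'
  Word 10: 'key'
  Word 11: 'saw'
  Word 12: 'on'
  Word 13: 'key'
  Word 14: 'while'
Total words: 14

14


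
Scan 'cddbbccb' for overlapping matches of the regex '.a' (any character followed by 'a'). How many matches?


Pattern: .a means any character followed by 'a'.
Scanning 'cddbbccb' position-by-position:
  Pos 0: window 'cd' -> no
  Pos 1: window 'dd' -> no
  Pos 2: window 'db' -> no
  Pos 3: window 'bb' -> no
  Pos 4: window 'bc' -> no
  Pos 5: window 'cc' -> no
  Pos 6: window 'cb' -> no
  Pos 7: window 'b' -> no
Total matches: 0

0


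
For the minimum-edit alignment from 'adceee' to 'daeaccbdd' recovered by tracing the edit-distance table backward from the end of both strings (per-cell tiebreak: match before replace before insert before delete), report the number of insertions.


Edit distance = 7. Backtracking from cell (6, 9) with preference match > replace > insert > delete,
then listing the resulting alignment 'adceee' -> 'daeaccbdd' left to right:
  Step 1: insert 'd' [insertion #1]
  Step 2: insert 'a' [insertion #2]
  Step 3: insert 'e' [insertion #3]
  Step 4: keep 'a'
  Step 5: replace d->c
  Step 6: keep 'c'
  Step 7: replace e->b
  Step 8: replace e->d
  Step 9: replace e->d
Total insertions: 3

3


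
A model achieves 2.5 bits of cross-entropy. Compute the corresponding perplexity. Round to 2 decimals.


Perplexity formula: PP = 2^H
H = 2.5
PP = 2^2.5
Decompose: 2^2.5 = 2^2 * 2^0.5 = 2^2 * sqrt(2)
2^2 = 4, sqrt(2) ~ 1.4142136
PP ~ 4 * 1.4142136 = 5.6568544
Rounded to 2 decimals: 5.66

5.66


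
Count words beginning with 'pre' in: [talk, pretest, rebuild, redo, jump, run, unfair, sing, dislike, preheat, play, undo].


Checking each word for prefix 'pre':
  'talk' -> no (count: 0)
  'pretest' -> YES, starts with 'pre' (count: 1)
  'rebuild' -> no (count: 1)
  'redo' -> no (count: 1)
  'jump' -> no (count: 1)
  'run' -> no (count: 1)
  'unfair' -> no (count: 1)
  'sing' -> no (count: 1)
  'dislike' -> no (count: 1)
  'preheat' -> YES, starts with 'pre' (count: 2)
  'play' -> no (count: 2)
  'undo' -> no (count: 2)
Total with prefix 'pre': 2

2


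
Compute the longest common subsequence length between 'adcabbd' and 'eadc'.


DP table for LCS of 'adcabbd' and 'eadc':
       e  a  d  c
    0  0  0  0  0
  a 0  0  1  1  1
  d 0  0  1  2  2
  c 0  0  1  2  3
  a 0  0  1  2  3
  b 0  0  1  2  3
  b 0  0  1  2  3
  d 0  0  1  2  3
LCS: 'adc'
LCS length = 3

3


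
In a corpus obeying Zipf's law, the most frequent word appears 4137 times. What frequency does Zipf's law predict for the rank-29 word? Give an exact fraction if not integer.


Zipf's law: freq(rank) = f1 / rank
f1 = 4137, rank = 29
freq = 4137 / 29
GCD(4137, 29) = 1
Simplified: 4137/29

4137/29


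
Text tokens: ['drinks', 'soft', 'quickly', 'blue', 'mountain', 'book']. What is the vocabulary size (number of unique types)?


Listing all tokens and tracking unique types:
  Token 1: 'drinks' -> NEW (unique so far: 1)
  Token 2: 'soft' -> NEW (unique so far: 2)
  Token 3: 'quickly' -> NEW (unique so far: 3)
  Token 4: 'blue' -> NEW (unique so far: 4)
  Token 5: 'mountain' -> NEW (unique so far: 5)
  Token 6: 'book' -> NEW (unique so far: 6)
Unique types: ('blue', 'book', 'drinks', 'mountain', 'quickly', 'soft')
Vocabulary size: 6

6


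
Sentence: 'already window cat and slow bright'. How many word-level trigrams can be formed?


Word trigrams from [6] words:
  Trigram 1: (already window cat)
  Trigram 2: (window cat and)
  Trigram 3: (cat and slow)
  Trigram 4: (and slow bright)
Total word trigrams: 6 - 2 = 4

4


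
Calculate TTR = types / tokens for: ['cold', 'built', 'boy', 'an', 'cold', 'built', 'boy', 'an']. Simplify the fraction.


Tokens: 8
Unique types: ('an', 'boy', 'built', 'cold') = 4
TTR = 4/8
Simplify: divide both by 4 -> 1/2
TTR = 1/2

1/2


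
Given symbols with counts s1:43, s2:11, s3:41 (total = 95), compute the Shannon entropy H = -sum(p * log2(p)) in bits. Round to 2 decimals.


Computing entropy H = -sum(p_i * log2(p_i)):
  s1: p = 43/95 = 0.4526, -p*log2(p) = 0.5176
  s2: p = 11/95 = 0.1158, -p*log2(p) = 0.3602
  s3: p = 41/95 = 0.4316, -p*log2(p) = 0.5232
H = sum of terms = 1.4010
Rounded to 2 decimals: 1.40

1.40


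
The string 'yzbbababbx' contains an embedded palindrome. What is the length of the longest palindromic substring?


Scanning 'yzbbababbx' for palindromic substrings.
Substring at positions 2-8: 'bbababb'.
Check: reverse('bbababb') = 'bbababb' -> palindrome confirmed.
Neighbouring characters ('z' / 'x') break symmetry, so it cannot extend further.
No longer palindromic substring exists; longest length = 7

7


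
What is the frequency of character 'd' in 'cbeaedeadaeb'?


Scanning 'cbeaedeadaeb' for 'd':
  Position 5: 'd' -> MATCH (count: 1)
  Position 8: 'd' -> MATCH (count: 2)
Total occurrences of 'd': 2

2


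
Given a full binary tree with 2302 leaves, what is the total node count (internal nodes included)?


Leaf nodes (terminals): 2302
Internal nodes = n - 1 = 2302 - 1 = 2301
Total = leaves + internal = 2302 + 2301 = 4603

4603


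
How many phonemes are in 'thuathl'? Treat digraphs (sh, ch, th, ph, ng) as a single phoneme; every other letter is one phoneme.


Parsing 'thuathl' greedily, digraphs first:
  'th' -> digraph (1 consonant phoneme) (phonemes so far: 1)
  'u' -> vowel phoneme (phonemes so far: 2)
  'a' -> vowel phoneme (phonemes so far: 3)
  'th' -> digraph (1 consonant phoneme) (phonemes so far: 4)
  'l' -> consonant phoneme (phonemes so far: 5)
Total phonemes: 5

5


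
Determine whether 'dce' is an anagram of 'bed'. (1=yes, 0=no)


Sort characters of 'dce': 'cde'
Sort characters of 'bed': 'bde'
Sorted forms differ -> they are NOT anagrams
Result: 0

0


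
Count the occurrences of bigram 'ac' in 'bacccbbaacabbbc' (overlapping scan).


Scanning 'bacccbbaacabbbc' for bigram 'ac':
  Position 0: 'ba' -> no
  Position 1: 'ac' -> MATCH
  Position 2: 'cc' -> no
  Position 3: 'cc' -> no
  Position 4: 'cb' -> no
  Position 5: 'bb' -> no
  Position 6: 'ba' -> no
  Position 7: 'aa' -> no
  Position 8: 'ac' -> MATCH
  Position 9: 'ca' -> no
  Position 10: 'ab' -> no
  Position 11: 'bb' -> no
  Position 12: 'bb' -> no
  Position 13: 'bc' -> no
Total matches: 2

2


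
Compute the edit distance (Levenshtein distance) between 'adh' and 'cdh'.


Building DP table for s1='adh' (len 3) and s2='cdh' (len 3):
       c  d  h
    0  1  2  3
  a 1  1  2  3
  d 2  2  1  2
  h 3  3  2  1
Edit distance = dp[3][3] = 1

1


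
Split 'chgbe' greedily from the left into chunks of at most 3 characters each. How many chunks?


'chgbe' has 5 characters.
Chunking with max size 3:
  Chunk 1: 'chg' (positions 0-2)
  Chunk 2: 'be' (positions 3-4)
Total chunks: ceil(5 / 3) = 2

2


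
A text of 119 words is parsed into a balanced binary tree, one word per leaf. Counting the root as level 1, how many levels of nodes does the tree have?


In a balanced binary tree with n leaves the deepest leaf is ceil(log2(n)) edges below the root,
so counting node levels inclusive of root and leaves gives ceil(log2(n)) + 1 levels.
log2(119) = 6.8948
ceil(6.8948) = 7
levels = 7 + 1 = 8

8


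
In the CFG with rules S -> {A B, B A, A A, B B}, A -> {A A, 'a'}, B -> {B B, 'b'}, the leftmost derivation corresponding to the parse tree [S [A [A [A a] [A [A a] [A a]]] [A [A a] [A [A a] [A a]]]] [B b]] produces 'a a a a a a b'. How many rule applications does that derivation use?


Every bracketed nonterminal node [X ...] in the tree is produced by exactly one rule application.
Reading the tree off as a leftmost derivation:
  Step 1: S  =>  A B   (applied S -> A B)
  Step 2: A B  =>  A A B   (applied A -> A A)
  Step 3: A A B  =>  A A A B   (applied A -> A A)
  Step 4: A A A B  =>  a A A B   (applied A -> a)
  Step 5: a A A B  =>  a A A A B   (applied A -> A A)
  Step 6: a A A A B  =>  a a A A B   (applied A -> a)
  Step 7: a a A A B  =>  a a a A B   (applied A -> a)
  Step 8: a a a A B  =>  a a a A A B   (applied A -> A A)
  Step 9: a a a A A B  =>  a a a a A B   (applied A -> a)
  Step 10: a a a a A B  =>  a a a a A A B   (applied A -> A A)
  Step 11: a a a a A A B  =>  a a a a a A B   (applied A -> a)
  Step 12: a a a a a A B  =>  a a a a a a B   (applied A -> a)
  Step 13: a a a a a a B  =>  a a a a a a b   (applied B -> b)
Final yield: a a a a a a b
Total rewrite steps: 13

13


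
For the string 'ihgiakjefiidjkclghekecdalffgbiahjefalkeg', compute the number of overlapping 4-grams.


String 'ihgiakjefiidjkclghekecdalffgbiahjefalkeg' has length L = 40.
Number of overlapping n-grams = L - n + 1
Substituting: 40 - 4 + 1 = 37

37


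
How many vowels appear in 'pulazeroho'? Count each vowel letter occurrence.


Scanning each character of 'pulazeroho':
  Position 1: 'p' -> consonant (running count: 0)
  Position 2: 'u' -> vowel (running count: 1)
  Position 3: 'l' -> consonant (running count: 1)
  Position 4: 'a' -> vowel (running count: 2)
  Position 5: 'z' -> consonant (running count: 2)
  Position 6: 'e' -> vowel (running count: 3)
  Position 7: 'r' -> consonant (running count: 3)
  Position 8: 'o' -> vowel (running count: 4)
  Position 9: 'h' -> consonant (running count: 4)
  Position 10: 'o' -> vowel (running count: 5)
Total vowels: 5

5


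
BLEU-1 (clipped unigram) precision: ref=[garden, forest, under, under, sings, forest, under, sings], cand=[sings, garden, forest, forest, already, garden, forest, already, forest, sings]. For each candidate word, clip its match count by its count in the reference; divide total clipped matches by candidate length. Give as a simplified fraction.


Reference word counts: {'forest': 2, 'garden': 1, 'sings': 2, 'under': 3}
Checking each candidate word (with clipping):
  'sings' -> in reference (ref count 2, used 1/2) -> match (matches: 1)
  'garden' -> in reference (ref count 1, used 1/1) -> match (matches: 2)
  'forest' -> in reference (ref count 2, used 1/2) -> match (matches: 3)
  'forest' -> in reference (ref count 2, used 2/2) -> match (matches: 4)
  'already' -> not in reference -> no match (matches: 4)
  'garden' -> ref count 1 already used up (1/1) -> clipped, no match (matches: 4)
  'forest' -> ref count 2 already used up (2/2) -> clipped, no match (matches: 4)
  'already' -> not in reference -> no match (matches: 4)
  'forest' -> ref count 2 already used up (2/2) -> clipped, no match (matches: 4)
  'sings' -> in reference (ref count 2, used 2/2) -> match (matches: 5)
Clipped matches: 5, Candidate length: 10
Precision = 5/10 = 1/2

1/2


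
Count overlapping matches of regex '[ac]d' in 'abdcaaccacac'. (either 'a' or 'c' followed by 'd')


Pattern: [ac]d means either 'a' or 'c' followed by 'd'.
Scanning 'abdcaaccacac' position-by-position:
  Pos 0: window 'ab' -> no
  Pos 1: window 'bd' -> no
  Pos 2: window 'dc' -> no
  Pos 3: window 'ca' -> no
  Pos 4: window 'aa' -> no
  Pos 5: window 'ac' -> no
  Pos 6: window 'cc' -> no
  Pos 7: window 'ca' -> no
  Pos 8: window 'ac' -> no
  Pos 9: window 'ca' -> no
  Pos 10: window 'ac' -> no
  Pos 11: window 'c' -> no
Total matches: 0

0


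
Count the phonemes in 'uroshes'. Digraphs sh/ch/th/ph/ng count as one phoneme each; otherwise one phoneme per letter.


Parsing 'uroshes' greedily, digraphs first:
  'u' -> vowel phoneme (phonemes so far: 1)
  'r' -> consonant phoneme (phonemes so far: 2)
  'o' -> vowel phoneme (phonemes so far: 3)
  'sh' -> digraph (1 consonant phoneme) (phonemes so far: 4)
  'e' -> vowel phoneme (phonemes so far: 5)
  's' -> consonant phoneme (phonemes so far: 6)
Total phonemes: 6

6


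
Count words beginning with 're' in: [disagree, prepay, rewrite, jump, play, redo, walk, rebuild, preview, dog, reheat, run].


Checking each word for prefix 're':
  'disagree' -> no (count: 0)
  'prepay' -> no (count: 0)
  'rewrite' -> YES, starts with 're' (count: 1)
  'jump' -> no (count: 1)
  'play' -> no (count: 1)
  'redo' -> YES, starts with 're' (count: 2)
  'walk' -> no (count: 2)
  'rebuild' -> YES, starts with 're' (count: 3)
  'preview' -> no (count: 3)
  'dog' -> no (count: 3)
  'reheat' -> YES, starts with 're' (count: 4)
  'run' -> no (count: 4)
Total with prefix 're': 4

4


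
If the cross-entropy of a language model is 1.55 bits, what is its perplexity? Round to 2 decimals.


Perplexity formula: PP = 2^H
H = 1.55
PP = 2^1.55
Decompose: 2^1.55 = 2^1 * 2^0.55
2^1 = 2, 2^0.55 ~ 1.4640857
PP ~ 2 * 1.4640857 = 2.9281714
Rounded to 2 decimals: 2.93

2.93


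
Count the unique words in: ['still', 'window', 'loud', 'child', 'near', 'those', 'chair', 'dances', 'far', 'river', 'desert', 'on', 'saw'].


Listing all tokens and tracking unique types:
  Token 1: 'still' -> NEW (unique so far: 1)
  Token 2: 'window' -> NEW (unique so far: 2)
  Token 3: 'loud' -> NEW (unique so far: 3)
  Token 4: 'child' -> NEW (unique so far: 4)
  Token 5: 'near' -> NEW (unique so far: 5)
  Token 6: 'those' -> NEW (unique so far: 6)
  Token 7: 'chair' -> NEW (unique so far: 7)
  Token 8: 'dances' -> NEW (unique so far: 8)
  Token 9: 'far' -> NEW (unique so far: 9)
  Token 10: 'river' -> NEW (unique so far: 10)
  Token 11: 'desert' -> NEW (unique so far: 11)
  Token 12: 'on' -> NEW (unique so far: 12)
  Token 13: 'saw' -> NEW (unique so far: 13)
Unique types: ('chair', 'child', 'dances', 'desert', 'far', 'loud', 'near', 'on', 'river', 'saw', 'still', 'those', 'window')
Vocabulary size: 13

13


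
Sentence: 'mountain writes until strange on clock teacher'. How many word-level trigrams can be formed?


Word trigrams from [7] words:
  Trigram 1: (mountain writes until)
  Trigram 2: (writes until strange)
  Trigram 3: (until strange on)
  Trigram 4: (strange on clock)
  Trigram 5: (on clock teacher)
Total word trigrams: 7 - 2 = 5

5


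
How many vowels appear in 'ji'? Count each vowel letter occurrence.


Scanning each character of 'ji':
  Position 1: 'j' -> consonant (running count: 0)
  Position 2: 'i' -> vowel (running count: 1)
Total vowels: 1

1


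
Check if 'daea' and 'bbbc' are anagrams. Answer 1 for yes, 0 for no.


Sort characters of 'daea': 'aade'
Sort characters of 'bbbc': 'bbbc'
Sorted forms differ -> they are NOT anagrams
Result: 0

0


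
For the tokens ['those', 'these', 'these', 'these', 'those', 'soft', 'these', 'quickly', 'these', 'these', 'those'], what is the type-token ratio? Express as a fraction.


Tokens: 11
Unique types: ('quickly', 'soft', 'these', 'those') = 4
TTR = 4/11
Already in lowest terms.

4/11


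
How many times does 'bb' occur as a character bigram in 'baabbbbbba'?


Scanning 'baabbbbbba' for bigram 'bb':
  Position 0: 'ba' -> no
  Position 1: 'aa' -> no
  Position 2: 'ab' -> no
  Position 3: 'bb' -> MATCH
  Position 4: 'bb' -> MATCH
  Position 5: 'bb' -> MATCH
  Position 6: 'bb' -> MATCH
  Position 7: 'bb' -> MATCH
  Position 8: 'ba' -> no
Total matches: 5

5


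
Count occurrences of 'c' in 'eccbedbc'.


Scanning 'eccbedbc' for 'c':
  Position 1: 'c' -> MATCH (count: 1)
  Position 2: 'c' -> MATCH (count: 2)
  Position 7: 'c' -> MATCH (count: 3)
Total occurrences of 'c': 3

3


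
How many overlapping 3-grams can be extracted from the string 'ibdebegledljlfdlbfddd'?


String 'ibdebegledljlfdlbfddd' has length L = 21.
Number of overlapping n-grams = L - n + 1
Substituting: 21 - 3 + 1 = 19

19


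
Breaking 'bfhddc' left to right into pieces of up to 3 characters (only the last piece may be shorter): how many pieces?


'bfhddc' has 6 characters.
Chunking with max size 3:
  Chunk 1: 'bfh' (positions 0-2)
  Chunk 2: 'ddc' (positions 3-5)
Total chunks: ceil(6 / 3) = 2

2


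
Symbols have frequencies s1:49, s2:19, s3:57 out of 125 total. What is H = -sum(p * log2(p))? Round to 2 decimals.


Computing entropy H = -sum(p_i * log2(p_i)):
  s1: p = 49/125 = 0.3920, -p*log2(p) = 0.5296
  s2: p = 19/125 = 0.1520, -p*log2(p) = 0.4131
  s3: p = 57/125 = 0.4560, -p*log2(p) = 0.5166
H = sum of terms = 1.4593
Rounded to 2 decimals: 1.46

1.46


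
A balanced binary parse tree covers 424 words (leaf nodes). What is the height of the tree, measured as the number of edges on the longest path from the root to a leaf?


In a balanced binary tree with n leaves the deepest leaf is ceil(log2(n)) edges below the root.
log2(424) = 8.7279
ceil(8.7279) = 9
height (edges) = 9

9


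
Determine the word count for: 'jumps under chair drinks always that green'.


Counting words by splitting on spaces:
  Word 1: 'jumps'
  Word 2: 'under'
  Word 3: 'chair'
  Word 4: 'drinks'
  Word 5: 'always'
  Word 6: 'that'
  Word 7: 'green'
Total words: 7

7


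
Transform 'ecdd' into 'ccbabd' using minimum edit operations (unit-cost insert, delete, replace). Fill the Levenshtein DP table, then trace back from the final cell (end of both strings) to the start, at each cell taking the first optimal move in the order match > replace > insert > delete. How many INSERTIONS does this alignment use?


Edit distance = 4. Backtracking from cell (4, 6) with preference match > replace > insert > delete,
then listing the resulting alignment 'ecdd' -> 'ccbabd' left to right:
  Step 1: replace e->c
  Step 2: keep 'c'
  Step 3: insert 'b' [insertion #1]
  Step 4: insert 'a' [insertion #2]
  Step 5: replace d->b
  Step 6: keep 'd'
Total insertions: 2

2


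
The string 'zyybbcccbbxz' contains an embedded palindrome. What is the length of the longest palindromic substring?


Scanning 'zyybbcccbbxz' for palindromic substrings.
Substring at positions 3-9: 'bbcccbb'.
Check: reverse('bbcccbb') = 'bbcccbb' -> palindrome confirmed.
Neighbouring characters ('y' / 'x') break symmetry, so it cannot extend further.
No longer palindromic substring exists; longest length = 7

7


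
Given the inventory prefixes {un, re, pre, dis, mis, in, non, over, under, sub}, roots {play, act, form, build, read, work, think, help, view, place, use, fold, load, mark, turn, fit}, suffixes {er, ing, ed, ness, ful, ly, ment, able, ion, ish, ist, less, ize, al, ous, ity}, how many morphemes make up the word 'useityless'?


Segmenting 'useityless' against the inventory:
  'use' -> root (morpheme 1)
  'ity' -> suffix (morpheme 2)
  'less' -> suffix (morpheme 3)
Total morphemes: 3

3


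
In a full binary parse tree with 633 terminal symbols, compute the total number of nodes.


Leaf nodes (terminals): 633
Internal nodes = n - 1 = 633 - 1 = 632
Total = leaves + internal = 633 + 632 = 1265

1265


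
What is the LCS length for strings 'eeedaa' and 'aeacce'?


DP table for LCS of 'eeedaa' and 'aeacce':
       a  e  a  c  c  e
    0  0  0  0  0  0  0
  e 0  0  1  1  1  1  1
  e 0  0  1  1  1  1  2
  e 0  0  1  1  1  1  2
  d 0  0  1  1  1  1  2
  a 0  1  1  2  2  2  2
  a 0  1  1  2  2  2  2
LCS: 'ee'
LCS length = 2

2


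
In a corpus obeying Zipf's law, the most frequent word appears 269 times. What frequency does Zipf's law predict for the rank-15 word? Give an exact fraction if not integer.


Zipf's law: freq(rank) = f1 / rank
f1 = 269, rank = 15
freq = 269 / 15
GCD(269, 15) = 1
Simplified: 269/15

269/15


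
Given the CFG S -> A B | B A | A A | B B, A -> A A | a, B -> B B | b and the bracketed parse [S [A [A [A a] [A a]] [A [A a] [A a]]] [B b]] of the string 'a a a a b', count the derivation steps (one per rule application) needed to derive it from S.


Every bracketed nonterminal node [X ...] in the tree is produced by exactly one rule application.
Reading the tree off as a leftmost derivation:
  Step 1: S  =>  A B   (applied S -> A B)
  Step 2: A B  =>  A A B   (applied A -> A A)
  Step 3: A A B  =>  A A A B   (applied A -> A A)
  Step 4: A A A B  =>  a A A B   (applied A -> a)
  Step 5: a A A B  =>  a a A B   (applied A -> a)
  Step 6: a a A B  =>  a a A A B   (applied A -> A A)
  Step 7: a a A A B  =>  a a a A B   (applied A -> a)
  Step 8: a a a A B  =>  a a a a B   (applied A -> a)
  Step 9: a a a a B  =>  a a a a b   (applied B -> b)
Final yield: a a a a b
Total rewrite steps: 9

9


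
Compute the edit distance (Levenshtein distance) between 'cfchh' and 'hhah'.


Building DP table for s1='cfchh' (len 5) and s2='hhah' (len 4):
       h  h  a  h
    0  1  2  3  4
  c 1  1  2  3  4
  f 2  2  2  3  4
  c 3  3  3  3  4
  h 4  3  3  4  3
  h 5  4  3  4  4
Edit distance = dp[5][4] = 4

4


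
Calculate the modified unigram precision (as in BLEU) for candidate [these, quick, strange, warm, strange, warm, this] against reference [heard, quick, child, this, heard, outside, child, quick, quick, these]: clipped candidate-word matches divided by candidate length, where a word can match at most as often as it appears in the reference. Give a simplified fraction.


Reference word counts: {'child': 2, 'heard': 2, 'outside': 1, 'quick': 3, 'these': 1, 'this': 1}
Checking each candidate word (with clipping):
  'these' -> in reference (ref count 1, used 1/1) -> match (matches: 1)
  'quick' -> in reference (ref count 3, used 1/3) -> match (matches: 2)
  'strange' -> not in reference -> no match (matches: 2)
  'warm' -> not in reference -> no match (matches: 2)
  'strange' -> not in reference -> no match (matches: 2)
  'warm' -> not in reference -> no match (matches: 2)
  'this' -> in reference (ref count 1, used 1/1) -> match (matches: 3)
Clipped matches: 3, Candidate length: 7
Precision = 3/7

3/7


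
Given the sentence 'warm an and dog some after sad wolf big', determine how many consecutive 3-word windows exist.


Word trigrams from [9] words:
  Trigram 1: (warm an and)
  Trigram 2: (an and dog)
  Trigram 3: (and dog some)
  Trigram 4: (dog some after)
  Trigram 5: (some after sad)
  Trigram 6: (after sad wolf)
  Trigram 7: (sad wolf big)
Total word trigrams: 9 - 2 = 7

7


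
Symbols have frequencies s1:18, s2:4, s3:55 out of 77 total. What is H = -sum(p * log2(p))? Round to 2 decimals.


Computing entropy H = -sum(p_i * log2(p_i)):
  s1: p = 18/77 = 0.2338, -p*log2(p) = 0.4902
  s2: p = 4/77 = 0.0519, -p*log2(p) = 0.2217
  s3: p = 55/77 = 0.7143, -p*log2(p) = 0.3467
H = sum of terms = 1.0586
Rounded to 2 decimals: 1.06

1.06


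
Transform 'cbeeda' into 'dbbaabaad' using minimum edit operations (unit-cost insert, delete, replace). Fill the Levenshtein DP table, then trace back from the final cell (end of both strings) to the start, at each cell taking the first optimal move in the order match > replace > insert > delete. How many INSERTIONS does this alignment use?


Edit distance = 7. Backtracking from cell (6, 9) with preference match > replace > insert > delete,
then listing the resulting alignment 'cbeeda' -> 'dbbaabaad' left to right:
  Step 1: insert 'd' [insertion #1]
  Step 2: replace c->b
  Step 3: keep 'b'
  Step 4: insert 'a' [insertion #2]
  Step 5: replace e->a
  Step 6: replace e->b
  Step 7: replace d->a
  Step 8: keep 'a'
  Step 9: insert 'd' [insertion #3]
Total insertions: 3

3


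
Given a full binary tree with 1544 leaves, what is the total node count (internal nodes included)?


Leaf nodes (terminals): 1544
Internal nodes = n - 1 = 1544 - 1 = 1543
Total = leaves + internal = 1544 + 1543 = 3087

3087


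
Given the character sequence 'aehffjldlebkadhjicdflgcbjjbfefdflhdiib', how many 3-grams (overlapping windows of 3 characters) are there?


String 'aehffjldlebkadhjicdflgcbjjbfefdflhdiib' has length L = 38.
Number of overlapping n-grams = L - n + 1
Substituting: 38 - 3 + 1 = 36

36


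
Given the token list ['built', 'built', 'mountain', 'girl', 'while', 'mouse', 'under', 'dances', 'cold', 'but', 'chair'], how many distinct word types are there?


Listing all tokens and tracking unique types:
  Token 1: 'built' -> NEW (unique so far: 1)
  Token 2: 'built' -> duplicate (unique so far: 1)
  Token 3: 'mountain' -> NEW (unique so far: 2)
  Token 4: 'girl' -> NEW (unique so far: 3)
  Token 5: 'while' -> NEW (unique so far: 4)
  Token 6: 'mouse' -> NEW (unique so far: 5)
  Token 7: 'under' -> NEW (unique so far: 6)
  Token 8: 'dances' -> NEW (unique so far: 7)
  Token 9: 'cold' -> NEW (unique so far: 8)
  Token 10: 'but' -> NEW (unique so far: 9)
  Token 11: 'chair' -> NEW (unique so far: 10)
Unique types: ('built', 'but', 'chair', 'cold', 'dances', 'girl', 'mountain', 'mouse', 'under', 'while')
Vocabulary size: 10

10


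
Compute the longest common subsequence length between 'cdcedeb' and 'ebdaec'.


DP table for LCS of 'cdcedeb' and 'ebdaec':
       e  b  d  a  e  c
    0  0  0  0  0  0  0
  c 0  0  0  0  0  0  1
  d 0  0  0  1  1  1  1
  c 0  0  0  1  1  1  2
  e 0  1  1  1  1  2  2
  d 0  1  1  2  2  2  2
  e 0  1  1  2  2  3  3
  b 0  1  2  2  2  3  3
LCS: 'ede'
LCS length = 3

3


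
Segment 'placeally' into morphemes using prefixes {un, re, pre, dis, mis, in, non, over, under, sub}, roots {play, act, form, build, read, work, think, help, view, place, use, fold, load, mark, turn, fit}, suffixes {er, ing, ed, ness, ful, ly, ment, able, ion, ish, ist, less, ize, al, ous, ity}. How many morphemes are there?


Segmenting 'placeally' against the inventory:
  'place' -> root (morpheme 1)
  'al' -> suffix (morpheme 2)
  'ly' -> suffix (morpheme 3)
Total morphemes: 3

3


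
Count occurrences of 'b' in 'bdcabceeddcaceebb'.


Scanning 'bdcabceeddcaceebb' for 'b':
  Position 0: 'b' -> MATCH (count: 1)
  Position 4: 'b' -> MATCH (count: 2)
  Position 15: 'b' -> MATCH (count: 3)
  Position 16: 'b' -> MATCH (count: 4)
Total occurrences of 'b': 4

4


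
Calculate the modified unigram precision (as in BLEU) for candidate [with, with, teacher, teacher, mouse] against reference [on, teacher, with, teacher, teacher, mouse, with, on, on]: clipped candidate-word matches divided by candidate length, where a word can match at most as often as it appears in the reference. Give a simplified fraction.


Reference word counts: {'mouse': 1, 'on': 3, 'teacher': 3, 'with': 2}
Checking each candidate word (with clipping):
  'with' -> in reference (ref count 2, used 1/2) -> match (matches: 1)
  'with' -> in reference (ref count 2, used 2/2) -> match (matches: 2)
  'teacher' -> in reference (ref count 3, used 1/3) -> match (matches: 3)
  'teacher' -> in reference (ref count 3, used 2/3) -> match (matches: 4)
  'mouse' -> in reference (ref count 1, used 1/1) -> match (matches: 5)
Clipped matches: 5, Candidate length: 5
Precision = 5/5 = 1

1


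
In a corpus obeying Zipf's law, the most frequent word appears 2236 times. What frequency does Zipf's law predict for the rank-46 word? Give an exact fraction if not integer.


Zipf's law: freq(rank) = f1 / rank
f1 = 2236, rank = 46
freq = 2236 / 46
GCD(2236, 46) = 2
Simplified: 1118/23

1118/23


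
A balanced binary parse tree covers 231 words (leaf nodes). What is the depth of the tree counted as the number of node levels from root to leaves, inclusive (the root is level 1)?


In a balanced binary tree with n leaves the deepest leaf is ceil(log2(n)) edges below the root,
so counting node levels inclusive of root and leaves gives ceil(log2(n)) + 1 levels.
log2(231) = 7.8517
ceil(7.8517) = 8
levels = 8 + 1 = 9

9


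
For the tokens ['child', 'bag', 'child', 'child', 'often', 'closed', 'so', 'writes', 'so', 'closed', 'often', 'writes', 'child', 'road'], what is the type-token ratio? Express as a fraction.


Tokens: 14
Unique types: ('bag', 'child', 'closed', 'often', 'road', 'so', 'writes') = 7
TTR = 7/14
Simplify: divide both by 7 -> 1/2
TTR = 1/2

1/2


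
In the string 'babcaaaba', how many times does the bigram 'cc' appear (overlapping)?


Scanning 'babcaaaba' for bigram 'cc':
  Position 0: 'ba' -> no
  Position 1: 'ab' -> no
  Position 2: 'bc' -> no
  Position 3: 'ca' -> no
  Position 4: 'aa' -> no
  Position 5: 'aa' -> no
  Position 6: 'ab' -> no
  Position 7: 'ba' -> no
Total matches: 0

0


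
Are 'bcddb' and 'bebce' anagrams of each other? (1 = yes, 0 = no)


Sort characters of 'bcddb': 'bbcdd'
Sort characters of 'bebce': 'bbcee'
Sorted forms differ -> they are NOT anagrams
Result: 0

0


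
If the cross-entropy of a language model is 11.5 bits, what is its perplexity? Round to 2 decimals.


Perplexity formula: PP = 2^H
H = 11.5
PP = 2^11.5
Decompose: 2^11.5 = 2^11 * 2^0.5 = 2^11 * sqrt(2)
2^11 = 2048, sqrt(2) ~ 1.4142136
PP ~ 2048 * 1.4142136 = 2896.3094528
Rounded to 2 decimals: 2896.31

2896.31


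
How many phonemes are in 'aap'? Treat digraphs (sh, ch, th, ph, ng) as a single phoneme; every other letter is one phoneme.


Parsing 'aap' greedily, digraphs first:
  'a' -> vowel phoneme (phonemes so far: 1)
  'a' -> vowel phoneme (phonemes so far: 2)
  'p' -> consonant phoneme (phonemes so far: 3)
Total phonemes: 3

3


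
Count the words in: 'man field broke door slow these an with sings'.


Counting words by splitting on spaces:
  Word 1: 'man'
  Word 2: 'field'
  Word 3: 'broke'
  Word 4: 'door'
  Word 5: 'slow'
  Word 6: 'these'
  Word 7: 'an'
  Word 8: 'with'
  Word 9: 'sings'
Total words: 9

9


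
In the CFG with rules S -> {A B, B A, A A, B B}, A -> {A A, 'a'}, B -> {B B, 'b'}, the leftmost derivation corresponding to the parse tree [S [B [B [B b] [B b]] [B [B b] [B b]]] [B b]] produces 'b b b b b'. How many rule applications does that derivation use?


Every bracketed nonterminal node [X ...] in the tree is produced by exactly one rule application.
Reading the tree off as a leftmost derivation:
  Step 1: S  =>  B B   (applied S -> B B)
  Step 2: B B  =>  B B B   (applied B -> B B)
  Step 3: B B B  =>  B B B B   (applied B -> B B)
  Step 4: B B B B  =>  b B B B   (applied B -> b)
  Step 5: b B B B  =>  b b B B   (applied B -> b)
  Step 6: b b B B  =>  b b B B B   (applied B -> B B)
  Step 7: b b B B B  =>  b b b B B   (applied B -> b)
  Step 8: b b b B B  =>  b b b b B   (applied B -> b)
  Step 9: b b b b B  =>  b b b b b   (applied B -> b)
Final yield: b b b b b
Total rewrite steps: 9

9


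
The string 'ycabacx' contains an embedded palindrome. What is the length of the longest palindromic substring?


Scanning 'ycabacx' for palindromic substrings.
Substring at positions 1-5: 'cabac'.
Check: reverse('cabac') = 'cabac' -> palindrome confirmed.
Neighbouring characters ('y' / 'x') break symmetry, so it cannot extend further.
No longer palindromic substring exists; longest length = 5

5


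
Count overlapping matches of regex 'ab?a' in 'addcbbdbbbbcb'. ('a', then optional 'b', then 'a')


Pattern: ab?a means 'a', then optional 'b', then 'a'.
Scanning 'addcbbdbbbbcb' position-by-position:
  Pos 0: window 'add' -> no
  Pos 1: window 'ddc' -> no
  Pos 2: window 'dcb' -> no
  Pos 3: window 'cbb' -> no
  Pos 4: window 'bbd' -> no
  Pos 5: window 'bdb' -> no
  Pos 6: window 'dbb' -> no
  Pos 7: window 'bbb' -> no
  Pos 8: window 'bbb' -> no
  Pos 9: window 'bbc' -> no
  Pos 10: window 'bcb' -> no
  Pos 11: window 'cb' -> no
  Pos 12: window 'b' -> no
Total matches: 0

0


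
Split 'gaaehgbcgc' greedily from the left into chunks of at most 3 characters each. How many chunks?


'gaaehgbcgc' has 10 characters.
Chunking with max size 3:
  Chunk 1: 'gaa' (positions 0-2)
  Chunk 2: 'ehg' (positions 3-5)
  Chunk 3: 'bcg' (positions 6-8)
  Chunk 4: 'c' (positions 9-9)
Total chunks: ceil(10 / 3) = 4

4


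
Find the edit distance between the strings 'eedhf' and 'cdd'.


Building DP table for s1='eedhf' (len 5) and s2='cdd' (len 3):
       c  d  d
    0  1  2  3
  e 1  1  2  3
  e 2  2  2  3
  d 3  3  2  2
  h 4  4  3  3
  f 5  5  4  4
Edit distance = dp[5][3] = 4

4


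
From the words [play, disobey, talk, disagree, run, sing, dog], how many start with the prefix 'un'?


Checking each word for prefix 'un':
  'play' -> no (count: 0)
  'disobey' -> no (count: 0)
  'talk' -> no (count: 0)
  'disagree' -> no (count: 0)
  'run' -> no (count: 0)
  'sing' -> no (count: 0)
  'dog' -> no (count: 0)
Total with prefix 'un': 0

0


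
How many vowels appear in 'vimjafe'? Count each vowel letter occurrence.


Scanning each character of 'vimjafe':
  Position 1: 'v' -> consonant (running count: 0)
  Position 2: 'i' -> vowel (running count: 1)
  Position 3: 'm' -> consonant (running count: 1)
  Position 4: 'j' -> consonant (running count: 1)
  Position 5: 'a' -> vowel (running count: 2)
  Position 6: 'f' -> consonant (running count: 2)
  Position 7: 'e' -> vowel (running count: 3)
Total vowels: 3

3


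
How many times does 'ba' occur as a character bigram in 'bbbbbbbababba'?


Scanning 'bbbbbbbababba' for bigram 'ba':
  Position 0: 'bb' -> no
  Position 1: 'bb' -> no
  Position 2: 'bb' -> no
  Position 3: 'bb' -> no
  Position 4: 'bb' -> no
  Position 5: 'bb' -> no
  Position 6: 'ba' -> MATCH
  Position 7: 'ab' -> no
  Position 8: 'ba' -> MATCH
  Position 9: 'ab' -> no
  Position 10: 'bb' -> no
  Position 11: 'ba' -> MATCH
Total matches: 3

3


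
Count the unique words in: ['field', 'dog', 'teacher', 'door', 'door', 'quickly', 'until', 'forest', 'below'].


Listing all tokens and tracking unique types:
  Token 1: 'field' -> NEW (unique so far: 1)
  Token 2: 'dog' -> NEW (unique so far: 2)
  Token 3: 'teacher' -> NEW (unique so far: 3)
  Token 4: 'door' -> NEW (unique so far: 4)
  Token 5: 'door' -> duplicate (unique so far: 4)
  Token 6: 'quickly' -> NEW (unique so far: 5)
  Token 7: 'until' -> NEW (unique so far: 6)
  Token 8: 'forest' -> NEW (unique so far: 7)
  Token 9: 'below' -> NEW (unique so far: 8)
Unique types: ('below', 'dog', 'door', 'field', 'forest', 'quickly', 'teacher', 'until')
Vocabulary size: 8

8
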